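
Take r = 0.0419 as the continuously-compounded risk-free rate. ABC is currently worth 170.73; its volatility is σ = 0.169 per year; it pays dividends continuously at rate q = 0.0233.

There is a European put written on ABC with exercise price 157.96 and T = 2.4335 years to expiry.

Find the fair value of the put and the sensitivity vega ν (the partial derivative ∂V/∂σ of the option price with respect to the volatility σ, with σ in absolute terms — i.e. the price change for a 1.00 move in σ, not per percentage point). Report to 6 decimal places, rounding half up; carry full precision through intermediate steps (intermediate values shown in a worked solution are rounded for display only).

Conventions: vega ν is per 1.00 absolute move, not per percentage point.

price = 8.294649
ν = 83.937664

σ√T = 0.169·√2.4335 = 0.263635
d₁ = (ln(S/K) + (r−q+σ²/2)T) / (σ√T) = (ln(170.73/157.96) + (0.0419−0.0233+0.169²/2)·2.4335) / 0.263635 = (0.077742 + 0.080015) / 0.263635 = 0.598390
d₂ = d₁ − σ√T = 0.598390 − 0.263635 = 0.334755
e^{−rT} = 0.903062
e^{−qT} = 0.944877
N(−d₁) = 0.274790,  N(−d₂) = 0.368905
Put price V = K·e^{−rT}·N(−d₂) − S·e^{−qT}·N(−d₁) = 52.623449 − 44.328800 = 8.294649
φ(d₁) = (1/√(2π))·e^{−d₁²/2} = 0.333546
ν = S·e^{−qT}·φ(d₁)·√T = 83.937664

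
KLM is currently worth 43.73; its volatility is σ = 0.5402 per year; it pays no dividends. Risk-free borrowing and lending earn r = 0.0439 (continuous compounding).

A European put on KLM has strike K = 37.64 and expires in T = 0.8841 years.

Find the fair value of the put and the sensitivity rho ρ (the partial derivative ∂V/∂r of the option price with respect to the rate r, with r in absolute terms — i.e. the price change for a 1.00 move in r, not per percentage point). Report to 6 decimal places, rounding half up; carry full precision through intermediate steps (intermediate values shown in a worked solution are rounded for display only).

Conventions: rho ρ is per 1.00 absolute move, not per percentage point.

σ√T = 0.5402·√0.8841 = 0.507932
d₁ = (ln(S/K) + (r+σ²/2)T) / (σ√T) = (ln(43.73/37.64) + (0.0439+0.5402²/2)·0.8841) / 0.507932 = (0.149967 + 0.167809) / 0.507932 = 0.625628
d₂ = d₁ − σ√T = 0.625628 − 0.507932 = 0.117696
e^{−rT} = 0.961932
N(−d₁) = 0.265779,  N(−d₂) = 0.453154
Put price V = K·e^{−rT}·N(−d₂) − S·N(−d₁) = 16.407397 − 11.622535 = 4.784862
ρ = −K·T·e^{−rT}·N(−d₂) = -14.505779

price = 4.784862
ρ = -14.505779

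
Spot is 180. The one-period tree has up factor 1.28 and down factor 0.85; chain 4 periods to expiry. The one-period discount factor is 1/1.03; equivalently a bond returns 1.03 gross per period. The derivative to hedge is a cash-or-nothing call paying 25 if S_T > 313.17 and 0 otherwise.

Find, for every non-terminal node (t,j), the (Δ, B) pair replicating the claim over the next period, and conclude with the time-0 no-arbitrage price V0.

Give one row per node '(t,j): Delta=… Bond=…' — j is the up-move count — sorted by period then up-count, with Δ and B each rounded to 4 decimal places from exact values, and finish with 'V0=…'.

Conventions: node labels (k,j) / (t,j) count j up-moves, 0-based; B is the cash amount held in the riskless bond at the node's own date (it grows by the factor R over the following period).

(0,0): Delta=0.0903 Bond=-11.7904
(1,0): Delta=0.0628 Bond=-7.9248
(1,1): Delta=0.1158 Bond=-18.0043
(2,0): Delta=0.0000 Bond=0.0000
(2,1): Delta=0.1207 Bond=-19.4993
(2,2): Delta=0.1113 Bond=-17.2181
(3,0): Delta=0.0000 Bond=0.0000
(3,1): Delta=0.0000 Bond=0.0000
(3,2): Delta=0.2319 Bond=-47.9792
(3,3): Delta=0.0000 Bond=24.2718
V0=4.4711

Under the risk-neutral measure, an up-move has probability p* = (R−d)/(u−d) = 0.4186 and values discount at R = 1.03.
Terminal payoffs: V(4,0)=0.0000, V(4,1)=0.0000, V(4,2)=0.0000, V(4,3)=25.0000, V(4,4)=25.0000
Node (3,0) S=110.5425: V=(p*·0.0000+(1−p*)·0.0000)/1.03=0.0000; Δ=(0.0000−0.0000)/(141.4944−93.9611)=0.0000; B=V−Δ·S=0.0000
Node (3,1) S=166.4640: V=(p*·0.0000+(1−p*)·0.0000)/1.03=0.0000; Δ=(0.0000−0.0000)/(213.0739−141.4944)=0.0000; B=V−Δ·S=0.0000
Node (3,2) S=250.6752: V=(p*·25.0000+(1−p*)·0.0000)/1.03=10.1603; Δ=(25.0000−0.0000)/(320.8643−213.0739)=0.2319; B=V−Δ·S=-47.9792
Node (3,3) S=377.4874: V=(p*·25.0000+(1−p*)·25.0000)/1.03=24.2718; Δ=(25.0000−25.0000)/(483.1838−320.8643)=0.0000; B=V−Δ·S=24.2718
Node (2,0) S=130.0500: V=(p*·0.0000+(1−p*)·0.0000)/1.03=0.0000; Δ=(0.0000−0.0000)/(166.4640−110.5425)=0.0000; B=V−Δ·S=0.0000
Node (2,1) S=195.8400: V=(p*·10.1603+(1−p*)·0.0000)/1.03=4.1293; Δ=(10.1603−0.0000)/(250.6752−166.4640)=0.1207; B=V−Δ·S=-19.4993
Node (2,2) S=294.9120: V=(p*·24.2718+(1−p*)·10.1603)/1.03=15.5995; Δ=(24.2718−10.1603)/(377.4874−250.6752)=0.1113; B=V−Δ·S=-17.2181
Node (1,0) S=153.0000: V=(p*·4.1293+(1−p*)·0.0000)/1.03=1.6782; Δ=(4.1293−0.0000)/(195.8400−130.0500)=0.0628; B=V−Δ·S=-7.9248
Node (1,1) S=230.4000: V=(p*·15.5995+(1−p*)·4.1293)/1.03=8.6706; Δ=(15.5995−4.1293)/(294.9120−195.8400)=0.1158; B=V−Δ·S=-18.0043
Node (0,0) S=180.0000: V=(p*·8.6706+(1−p*)·1.6782)/1.03=4.4711; Δ=(8.6706−1.6782)/(230.4000−153.0000)=0.0903; B=V−Δ·S=-11.7904
Check: Δ(0,0)·S0 + B(0,0) = 4.4711 = V0.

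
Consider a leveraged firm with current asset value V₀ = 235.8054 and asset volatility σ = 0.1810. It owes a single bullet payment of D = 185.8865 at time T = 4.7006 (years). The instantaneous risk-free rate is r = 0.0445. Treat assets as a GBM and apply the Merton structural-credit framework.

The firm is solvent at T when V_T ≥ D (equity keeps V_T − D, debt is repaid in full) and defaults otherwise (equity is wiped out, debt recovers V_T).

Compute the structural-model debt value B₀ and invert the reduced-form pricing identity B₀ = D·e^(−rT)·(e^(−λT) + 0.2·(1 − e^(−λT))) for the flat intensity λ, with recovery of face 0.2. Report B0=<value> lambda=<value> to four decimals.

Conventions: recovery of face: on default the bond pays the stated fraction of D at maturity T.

B0=146.1637 lambda=0.0083

Equity is a call on the firm's assets struck at D = 185.8865:
d₁ = [ln(V₀/D) + (r + σ²/2)T] / (σ√T)
   = [ln(235.8054/185.8865) + (0.0445 + 0.5·0.1810²)·4.7006] / (0.1810·√4.7006)
   = [0.237871 + 0.286175] / 0.392424 = 1.335407
d₂ = d₁ − σ√T = 1.335407 − 0.392424 = 0.942984
N(d₁) = 0.909128,  N(d₂) = 0.827155,  e^(−rT) = 0.811252
E₀ = V₀·N(d₁) − D·e^(−rT)·N(d₂)
   = 235.8054·0.909128 − 185.8865·0.811252·0.827155 = 89.641735
B₀ = V₀ − E₀ = 235.8054 − 89.641735 = 146.163665
e^(−λT) = (B₀·e^(rT)/D − 0.2)/(1 − 0.2) = (146.1637·1.232663/185.8865 − 0.2)/0.8 = 0.96156293
λ = −ln(0.96156293)/4.7006 = 0.008338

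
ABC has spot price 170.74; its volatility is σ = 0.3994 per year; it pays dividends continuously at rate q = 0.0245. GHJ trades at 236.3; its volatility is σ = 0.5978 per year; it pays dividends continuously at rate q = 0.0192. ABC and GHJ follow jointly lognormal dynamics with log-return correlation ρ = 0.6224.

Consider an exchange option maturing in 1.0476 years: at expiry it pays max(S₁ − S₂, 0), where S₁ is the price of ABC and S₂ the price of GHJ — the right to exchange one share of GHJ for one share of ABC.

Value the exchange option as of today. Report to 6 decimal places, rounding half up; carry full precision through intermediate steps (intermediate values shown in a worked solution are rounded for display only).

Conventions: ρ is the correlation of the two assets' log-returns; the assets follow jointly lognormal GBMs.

exchange price = 13.489550

σ_eff = √(σ₁² + σ₂² − 2ρσ₁σ₂) = √(0.3994² + 0.5978² − 2·0.6224·0.3994·0.5978) = 0.468695
d₁ = (ln(S₁/S₂) + (q₂ − q₁ + σ_eff²/2)T) / (σ_eff√T) = (ln(170.74/236.3) + (0.0192 − 0.0245 + 0.109838)·1.0476) / 0.479720 = -0.449109
d₂ = d₁ − σ_eff√T = -0.449109 − 0.479720 = -0.928829
N(d₁) = 0.326677,  N(d₂) = 0.176489
V = S₁·e^{−q₁T}·N(d₁) − S₂·e^{−q₂T}·N(d₂) = 54.363390 − 40.873840 = 13.489550
Key observation: r never enters — measured in units of GHJ, the claim is a call on S₁/S₂ struck at 1, so only the dividend yields and σ_eff matter.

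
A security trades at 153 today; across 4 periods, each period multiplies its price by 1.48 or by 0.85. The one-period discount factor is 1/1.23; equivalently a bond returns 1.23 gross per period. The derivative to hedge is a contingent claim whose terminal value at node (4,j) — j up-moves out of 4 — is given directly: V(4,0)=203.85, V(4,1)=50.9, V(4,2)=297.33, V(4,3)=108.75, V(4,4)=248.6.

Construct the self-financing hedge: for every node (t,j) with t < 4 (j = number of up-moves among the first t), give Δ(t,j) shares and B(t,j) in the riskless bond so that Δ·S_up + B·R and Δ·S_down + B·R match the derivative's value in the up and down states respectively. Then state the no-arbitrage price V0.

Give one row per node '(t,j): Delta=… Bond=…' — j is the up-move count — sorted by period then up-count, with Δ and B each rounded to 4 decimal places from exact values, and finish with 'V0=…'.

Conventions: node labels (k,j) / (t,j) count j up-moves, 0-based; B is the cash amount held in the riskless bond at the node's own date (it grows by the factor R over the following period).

(0,0): Delta=0.0539 Bond=72.8893
(1,0): Delta=0.2039 Bond=70.1506
(1,1): Delta=-0.0027 Bond=102.4850
(2,0): Delta=1.0267 Bond=-4.6683
(2,1): Delta=-0.1070 Bond=146.1231
(2,2): Delta=0.0367 Bond=112.8548
(3,0): Delta=-2.5838 Bond=333.5050
(3,1): Delta=2.3909 Bond=-228.9308
(3,2): Delta=-1.0508 Bond=448.5881
(3,3): Delta=0.4476 Bond=-64.9890
V0=81.1411

Arbitrage-free pricing uses the up-move probability p* = (R−d)/(u−d) = 0.6032, discounting each step at R = 1.23.
Expiry values: V(4,0)=203.8500, V(4,1)=50.9000, V(4,2)=297.3300, V(4,3)=108.7500, V(4,4)=248.6000
(3,0): S=93.9611. Δ = (V_up−V_dn)/(S_up−S_dn) = (50.9000−203.8500)/(139.0625−79.8670) = -2.5838. V = [p*·50.9000 + (1−p*)·203.8500]/1.23 = 90.7272. B = V − Δ·S = 333.5050.
(3,1): S=163.6029. Δ = (V_up−V_dn)/(S_up−S_dn) = (297.3300−50.9000)/(242.1323−139.0625) = 2.3909. V = [p*·297.3300 + (1−p*)·50.9000]/1.23 = 162.2279. B = V − Δ·S = -228.9308.
(3,2): S=284.8615. Δ = (V_up−V_dn)/(S_up−S_dn) = (108.7500−297.3300)/(421.5950−242.1323) = -1.0508. V = [p*·108.7500 + (1−p*)·297.3300]/1.23 = 149.2547. B = V − Δ·S = 448.5881.
(3,3): S=495.9942. Δ = (V_up−V_dn)/(S_up−S_dn) = (248.6000−108.7500)/(734.0714−421.5950) = 0.4476. V = [p*·248.6000 + (1−p*)·108.7500]/1.23 = 156.9951. B = V − Δ·S = -64.9890.
(2,0): S=110.5425. Δ = (V_up−V_dn)/(S_up−S_dn) = (162.2279−90.7272)/(163.6029−93.9611) = 1.0267. V = [p*·162.2279 + (1−p*)·90.7272]/1.23 = 108.8249. B = V − Δ·S = -4.6683.
(2,1): S=192.4740. Δ = (V_up−V_dn)/(S_up−S_dn) = (149.2547−162.2279)/(284.8615−163.6029) = -0.1070. V = [p*·149.2547 + (1−p*)·162.2279]/1.23 = 125.5307. B = V − Δ·S = 146.1231.
(2,2): S=335.1312. Δ = (V_up−V_dn)/(S_up−S_dn) = (156.9951−149.2547)/(495.9942−284.8615) = 0.0367. V = [p*·156.9951 + (1−p*)·149.2547]/1.23 = 125.1411. B = V − Δ·S = 112.8548.
(1,0): S=130.0500. Δ = (V_up−V_dn)/(S_up−S_dn) = (125.5307−108.8249)/(192.4740−110.5425) = 0.2039. V = [p*·125.5307 + (1−p*)·108.8249]/1.23 = 96.6678. B = V − Δ·S = 70.1506.
(1,1): S=226.4400. Δ = (V_up−V_dn)/(S_up−S_dn) = (125.1411−125.5307)/(335.1312−192.4740) = -0.0027. V = [p*·125.1411 + (1−p*)·125.5307]/1.23 = 101.8664. B = V − Δ·S = 102.4850.
(0,0): S=153.0000. Δ = (V_up−V_dn)/(S_up−S_dn) = (101.8664−96.6678)/(226.4400−130.0500) = 0.0539. V = [p*·101.8664 + (1−p*)·96.6678]/1.23 = 81.1411. B = V − Δ·S = 72.8893.
Check: Δ(0,0)·S0 + B(0,0) = 81.1411 = V0.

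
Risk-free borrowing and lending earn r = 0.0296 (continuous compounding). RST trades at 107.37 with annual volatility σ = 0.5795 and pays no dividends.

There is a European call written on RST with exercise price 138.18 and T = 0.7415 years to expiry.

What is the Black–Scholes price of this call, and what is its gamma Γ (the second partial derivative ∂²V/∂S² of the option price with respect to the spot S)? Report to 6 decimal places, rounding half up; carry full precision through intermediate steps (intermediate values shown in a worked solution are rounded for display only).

σ√T = 0.5795·√0.7415 = 0.499010
d₁ = (ln(S/K) + (r+σ²/2)T) / (σ√T) = (ln(107.37/138.18) + (0.0296+0.5795²/2)·0.7415) / 0.499010 = (-0.252276 + 0.146454) / 0.499010 = -0.212065
d₂ = d₁ − σ√T = -0.212065 − 0.499010 = -0.711075
e^{−rT} = 0.978291
N(d₁) = 0.416028,  N(d₂) = 0.238519
Call price V = S·N(d₁) − K·e^{−rT}·N(d₂) = 44.668934 − 32.243034 = 12.425900
φ(d₁) = (1/√(2π))·e^{−d₁²/2} = 0.390072
Γ = φ(d₁) / (S·σ·√T) = 0.007280

price = 12.425900
Γ = 0.007280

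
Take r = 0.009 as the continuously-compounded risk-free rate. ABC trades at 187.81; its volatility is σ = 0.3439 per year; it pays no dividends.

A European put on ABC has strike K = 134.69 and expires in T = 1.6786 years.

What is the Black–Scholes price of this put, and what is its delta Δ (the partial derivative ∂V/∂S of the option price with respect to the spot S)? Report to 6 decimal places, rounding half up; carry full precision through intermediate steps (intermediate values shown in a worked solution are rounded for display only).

σ√T = 0.3439·√1.6786 = 0.445560
d₁ = (ln(S/K) + (r+σ²/2)T) / (σ√T) = (ln(187.81/134.69) + (0.009+0.3439²/2)·1.6786) / 0.445560 = (0.332455 + 0.114369) / 0.445560 = 1.002838
d₂ = d₁ − σ√T = 1.002838 − 0.445560 = 0.557278
e^{−rT} = 0.985006
N(−d₁) = 0.157970,  N(−d₂) = 0.288669
Put price V = K·e^{−rT}·N(−d₂) − S·N(−d₁) = 38.297806 − 29.668258 = 8.629547
Δ = −N(−d₁) = -0.157970

price = 8.629547
Δ = -0.157970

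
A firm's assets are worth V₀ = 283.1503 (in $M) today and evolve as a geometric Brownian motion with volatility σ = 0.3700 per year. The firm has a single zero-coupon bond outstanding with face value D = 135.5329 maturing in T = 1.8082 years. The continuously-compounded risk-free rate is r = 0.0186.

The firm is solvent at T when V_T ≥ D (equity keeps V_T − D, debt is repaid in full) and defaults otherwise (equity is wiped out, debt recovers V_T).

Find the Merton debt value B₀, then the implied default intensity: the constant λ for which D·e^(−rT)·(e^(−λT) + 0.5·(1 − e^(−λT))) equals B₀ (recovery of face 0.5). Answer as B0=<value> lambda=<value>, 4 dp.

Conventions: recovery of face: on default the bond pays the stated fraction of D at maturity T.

Apply the equity-as-call identities (strike 135.5329, horizon 1.8082 years):
d₁ = [ln(V₀/D) + (r + σ²/2)T] / (σ√T)
   = [ln(283.1503/135.5329) + (0.0186 + 0.5·0.3700²)·1.8082] / (0.3700·√1.8082)
   = [0.736763 + 0.157404] / 0.497537 = 1.797189
d₂ = d₁ − σ√T = 1.797189 − 0.497537 = 1.299653
N(d₁) = 0.963847,  N(d₂) = 0.903140,  e^(−rT) = 0.966927
E₀ = V₀·N(d₁) − D·e^(−rT)·N(d₂)
   = 283.1503·0.963847 − 135.5329·0.966927·0.903140 = 154.556780
B₀ = V₀ − E₀ = 283.1503 − 154.556780 = 128.593520
e^(−λT) = (B₀·e^(rT)/D − 0.5)/(1 − 0.5) = (128.5935·1.034204/135.5329 − 0.5)/0.5 = 0.96250467
λ = −ln(0.96250467)/1.8082 = 0.021135

B0=128.5935 lambda=0.0211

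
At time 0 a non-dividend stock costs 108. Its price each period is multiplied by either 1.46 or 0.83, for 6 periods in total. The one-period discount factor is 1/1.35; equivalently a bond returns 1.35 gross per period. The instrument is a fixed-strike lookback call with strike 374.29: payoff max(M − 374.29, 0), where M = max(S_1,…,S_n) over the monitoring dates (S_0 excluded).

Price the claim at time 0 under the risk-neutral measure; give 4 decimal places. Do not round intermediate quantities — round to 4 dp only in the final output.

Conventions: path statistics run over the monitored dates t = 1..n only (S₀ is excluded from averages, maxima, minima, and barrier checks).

With p* = (R−d)/(u−d) = 0.8254, sum probability × payoff across the paths and divide by R^6.
Enumerate all 2^6 = 64 price paths (U = up ×1.46, D = down ×0.83); each path with k up-moves has probability p*^k·(1−p*)^(6−k).
DDDDDD: M=89.6400, payoff=0.0000, prob=0.000028
UDDDDD: M=157.6800, payoff=0.0000, prob=0.000134
DUDDDD: M=130.8744, payoff=0.0000, prob=0.000134
UUDDDD: M=230.2128, payoff=0.0000, prob=0.000633
DDUDDD: M=108.6258, payoff=0.0000, prob=0.000134
UDUDDD: M=191.0766, payoff=0.0000, prob=0.000633
DUUDDD: M=191.0766, payoff=0.0000, prob=0.000633
UUUDDD: M=336.1107, payoff=0.0000, prob=0.002993
DDDUDD: M=90.1594, payoff=0.0000, prob=0.000134
UDDUDD: M=158.5936, payoff=0.0000, prob=0.000633
DUDUDD: M=158.5936, payoff=0.0000, prob=0.000633
UUDUDD: M=278.9719, payoff=0.0000, prob=0.002993
DDUUDD: M=158.5936, payoff=0.0000, prob=0.000633
UDUUDD: M=278.9719, payoff=0.0000, prob=0.002993
DUUUDD: M=278.9719, payoff=0.0000, prob=0.002993
UUUUDD: M=490.7216, payoff=116.4316, prob=0.014150
DDDDUD: M=89.6400, payoff=0.0000, prob=0.000134
UDDDUD: M=157.6800, payoff=0.0000, prob=0.000633
DUDDUD: M=131.6327, payoff=0.0000, prob=0.000633
UUDDUD: M=231.5467, payoff=0.0000, prob=0.002993
DDUDUD: M=131.6327, payoff=0.0000, prob=0.000633
UDUDUD: M=231.5467, payoff=0.0000, prob=0.002993
DUUDUD: M=231.5467, payoff=0.0000, prob=0.002993
UUUDUD: M=407.2989, payoff=33.0089, prob=0.014150
DDDUUD: M=131.6327, payoff=0.0000, prob=0.000633
UDDUUD: M=231.5467, payoff=0.0000, prob=0.002993
DUDUUD: M=231.5467, payoff=0.0000, prob=0.002993
UUDUUD: M=407.2989, payoff=33.0089, prob=0.014150
DDUUUD: M=231.5467, payoff=0.0000, prob=0.002993
UDUUUD: M=407.2989, payoff=33.0089, prob=0.014150
DUUUUD: M=407.2989, payoff=33.0089, prob=0.014150
UUUUUD: M=716.4535, payoff=342.1635, prob=0.066891
DDDDDU: M=89.6400, payoff=0.0000, prob=0.000134
UDDDDU: M=157.6800, payoff=0.0000, prob=0.000633
DUDDDU: M=130.8744, payoff=0.0000, prob=0.000633
UUDDDU: M=230.2128, payoff=0.0000, prob=0.002993
DDUDDU: M=109.2551, payoff=0.0000, prob=0.000633
UDUDDU: M=192.1837, payoff=0.0000, prob=0.002993
DUUDDU: M=192.1837, payoff=0.0000, prob=0.002993
UUUDDU: M=338.0581, payoff=0.0000, prob=0.014150
DDDUDU: M=109.2551, payoff=0.0000, prob=0.000633
UDDUDU: M=192.1837, payoff=0.0000, prob=0.002993
DUDUDU: M=192.1837, payoff=0.0000, prob=0.002993
UUDUDU: M=338.0581, payoff=0.0000, prob=0.014150
DDUUDU: M=192.1837, payoff=0.0000, prob=0.002993
UDUUDU: M=338.0581, payoff=0.0000, prob=0.014150
DUUUDU: M=338.0581, payoff=0.0000, prob=0.014150
UUUUDU: M=594.6564, payoff=220.3664, prob=0.066891
DDDDUU: M=109.2551, payoff=0.0000, prob=0.000633
UDDDUU: M=192.1837, payoff=0.0000, prob=0.002993
DUDDUU: M=192.1837, payoff=0.0000, prob=0.002993
UUDDUU: M=338.0581, payoff=0.0000, prob=0.014150
DDUDUU: M=192.1837, payoff=0.0000, prob=0.002993
UDUDUU: M=338.0581, payoff=0.0000, prob=0.014150
DUUDUU: M=338.0581, payoff=0.0000, prob=0.014150
UUUDUU: M=594.6564, payoff=220.3664, prob=0.066891
DDDUUU: M=192.1837, payoff=0.0000, prob=0.002993
UDDUUU: M=338.0581, payoff=0.0000, prob=0.014150
DUDUUU: M=338.0581, payoff=0.0000, prob=0.014150
UUDUUU: M=594.6564, payoff=220.3664, prob=0.066891
DDUUUU: M=338.0581, payoff=0.0000, prob=0.014150
UDUUUU: M=594.6564, payoff=220.3664, prob=0.066891
DUUUUU: M=594.6564, payoff=220.3664, prob=0.066891
UUUUUU: M=1046.0222, payoff=671.7322, prob=0.316211
Price = Σ prob·payoff / R^6 = 312.514772 / 6.053445 = 51.6259

price = 51.6259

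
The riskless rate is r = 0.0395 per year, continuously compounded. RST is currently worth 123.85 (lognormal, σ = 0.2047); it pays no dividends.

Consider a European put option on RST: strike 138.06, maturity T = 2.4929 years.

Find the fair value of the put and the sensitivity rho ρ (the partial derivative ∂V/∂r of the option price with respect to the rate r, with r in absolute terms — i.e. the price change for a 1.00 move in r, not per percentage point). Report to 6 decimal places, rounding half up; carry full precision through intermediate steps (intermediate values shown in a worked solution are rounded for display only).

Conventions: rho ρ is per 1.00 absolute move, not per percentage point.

σ√T = 0.2047·√2.4929 = 0.323199
d₁ = (ln(S/K) + (r+σ²/2)T) / (σ√T) = (ln(123.85/138.06) + (0.0395+0.2047²/2)·2.4929) / 0.323199 = (-0.108617 + 0.150698) / 0.323199 = 0.130202
d₂ = d₁ − σ√T = 0.130202 − 0.323199 = -0.192997
e^{−rT} = 0.906223
N(−d₁) = 0.448203,  N(−d₂) = 0.576519
Put price V = K·e^{−rT}·N(−d₂) − S·N(−d₁) = 72.130180 − 55.509978 = 16.620202
ρ = −K·T·e^{−rT}·N(−d₂) = -179.813326

price = 16.620202
ρ = -179.813326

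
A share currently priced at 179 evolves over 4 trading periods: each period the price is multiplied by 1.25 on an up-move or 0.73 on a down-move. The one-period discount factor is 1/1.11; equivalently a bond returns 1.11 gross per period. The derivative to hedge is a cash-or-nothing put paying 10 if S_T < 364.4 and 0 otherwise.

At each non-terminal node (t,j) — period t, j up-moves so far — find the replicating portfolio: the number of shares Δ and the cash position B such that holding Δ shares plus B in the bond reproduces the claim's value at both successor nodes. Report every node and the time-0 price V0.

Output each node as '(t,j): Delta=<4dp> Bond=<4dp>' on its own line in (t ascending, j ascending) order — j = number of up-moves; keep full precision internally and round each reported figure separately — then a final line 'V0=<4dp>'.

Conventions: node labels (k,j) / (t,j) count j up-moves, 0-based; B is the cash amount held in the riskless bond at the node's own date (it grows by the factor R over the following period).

Risk-neutral probability p* = (R−d)/(u−d) = (1.11−0.73)/(1.25−0.73) = 0.7308.
At maturity the claim pays: V(4,0)=10.0000, V(4,1)=10.0000, V(4,2)=10.0000, V(4,3)=10.0000, V(4,4)=0.0000
  t=3,j=0: stock 69.6340 → up 87.0426 (V=10.0000), down 50.8329 (V=10.0000). Price 9.0090; hedge Δ=0.0000, bond B=9.0090.
  t=3,j=1: stock 119.2364 → up 149.0455 (V=10.0000), down 87.0426 (V=10.0000). Price 9.0090; hedge Δ=0.0000, bond B=9.0090.
  t=3,j=2: stock 204.1719 → up 255.2148 (V=10.0000), down 149.0455 (V=10.0000). Price 9.0090; hedge Δ=0.0000, bond B=9.0090.
  t=3,j=3: stock 349.6094 → up 437.0117 (V=0.0000), down 255.2148 (V=10.0000). Price 2.4255; hedge Δ=-0.0550, bond B=21.6563.
  t=2,j=0: stock 95.3891 → up 119.2364 (V=9.0090), down 69.6340 (V=9.0090). Price 8.1162; hedge Δ=0.0000, bond B=8.1162.
  t=2,j=1: stock 163.3375 → up 204.1719 (V=9.0090), down 119.2364 (V=9.0090). Price 8.1162; hedge Δ=0.0000, bond B=8.1162.
  t=2,j=2: stock 279.6875 → up 349.6094 (V=2.4255), down 204.1719 (V=9.0090). Price 3.7820; hedge Δ=-0.0453, bond B=16.4426.
  t=1,j=0: stock 130.6700 → up 163.3375 (V=8.1162), down 95.3891 (V=8.1162). Price 7.3119; hedge Δ=0.0000, bond B=7.3119.
  t=1,j=1: stock 223.7500 → up 279.6875 (V=3.7820), down 163.3375 (V=8.1162). Price 4.4585; hedge Δ=-0.0373, bond B=12.7936.
  t=0,j=0: stock 179.0000 → up 223.7500 (V=4.4585), down 130.6700 (V=7.3119). Price 4.7087; hedge Δ=-0.0307, bond B=10.1962.
Verification: the root portfolio costs Δ(0,0)·S0 + B(0,0) = 4.7087, matching V0.

(0,0): Delta=-0.0307 Bond=10.1962
(1,0): Delta=0.0000 Bond=7.3119
(1,1): Delta=-0.0373 Bond=12.7936
(2,0): Delta=0.0000 Bond=8.1162
(2,1): Delta=0.0000 Bond=8.1162
(2,2): Delta=-0.0453 Bond=16.4426
(3,0): Delta=0.0000 Bond=9.0090
(3,1): Delta=0.0000 Bond=9.0090
(3,2): Delta=0.0000 Bond=9.0090
(3,3): Delta=-0.0550 Bond=21.6563
V0=4.7087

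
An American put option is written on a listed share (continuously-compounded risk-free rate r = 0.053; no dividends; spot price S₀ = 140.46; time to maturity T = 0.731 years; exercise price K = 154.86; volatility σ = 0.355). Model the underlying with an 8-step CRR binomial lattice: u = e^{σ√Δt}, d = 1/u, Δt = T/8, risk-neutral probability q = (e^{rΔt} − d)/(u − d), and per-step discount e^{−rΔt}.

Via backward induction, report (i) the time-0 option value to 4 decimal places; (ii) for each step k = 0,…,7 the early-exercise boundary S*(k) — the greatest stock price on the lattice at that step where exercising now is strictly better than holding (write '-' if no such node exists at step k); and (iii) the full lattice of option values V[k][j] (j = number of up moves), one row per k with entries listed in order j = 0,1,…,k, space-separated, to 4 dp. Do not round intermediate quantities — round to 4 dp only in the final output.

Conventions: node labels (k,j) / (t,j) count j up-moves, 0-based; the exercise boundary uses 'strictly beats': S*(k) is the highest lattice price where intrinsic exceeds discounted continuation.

Δt=0.09137  u=1.11328  d=0.89825  q=0.49577  discount=0.99517
step 8 (expiry): payoffs max(K−S,0) = 95.3325 81.0820 63.4202 41.5302 14.4000 0.0000 0.0000 0.0000 0.0000
step 7: (k=7,j=0): S=66.2708, K−S=88.5892, hold=87.8410 ⇒ V=88.5892 exercise | (k=7,j=1): S=82.1355, K−S=72.7245, hold=71.9763 ⇒ V=72.7245 exercise | (k=7,j=2): S=101.7981, K−S=53.0619, hold=52.3138 ⇒ V=53.0619 exercise | (k=7,j=3): S=126.1677, K−S=28.6923, hold=27.9441 ⇒ V=28.6923 exercise | (k=7,j=4): S=156.3713, K−S=0.0000, hold=7.2258 ⇒ V=7.2258 continue | (k=7,j=5): S=193.8053, K−S=0.0000, hold=0.0000 ⇒ V=0.0000 continue | (k=7,j=6): S=240.2008, K−S=0.0000, hold=0.0000 ⇒ V=0.0000 continue | (k=7,j=7): S=297.7029, K−S=0.0000, hold=0.0000 ⇒ V=0.0000 continue  boundary S*=126.1677
step 6: (k=6,j=0): S=73.7780, K−S=81.0820, hold=80.3339 ⇒ V=81.0820 exercise | (k=6,j=1): S=91.4398, K−S=63.4202, hold=62.6720 ⇒ V=63.4202 exercise | (k=6,j=2): S=113.3298, K−S=41.5302, hold=40.7821 ⇒ V=41.5302 exercise | (k=6,j=3): S=140.4600, K−S=14.4000, hold=17.9625 ⇒ V=17.9625 continue | (k=6,j=4): S=174.0850, K−S=0.0000, hold=3.6258 ⇒ V=3.6258 continue | (k=6,j=5): S=215.7595, K−S=0.0000, hold=0.0000 ⇒ V=0.0000 continue | (k=6,j=6): S=267.4107, K−S=0.0000, hold=0.0000 ⇒ V=0.0000 continue  boundary S*=113.3298
step 5: (k=5,j=0): S=82.1355, K−S=72.7245, hold=71.9763 ⇒ V=72.7245 exercise | (k=5,j=1): S=101.7981, K−S=53.0619, hold=52.3138 ⇒ V=53.0619 exercise | (k=5,j=2): S=126.1677, K−S=28.6923, hold=29.7018 ⇒ V=29.7018 continue | (k=5,j=3): S=156.3713, K−S=0.0000, hold=10.8023 ⇒ V=10.8023 continue | (k=5,j=4): S=193.8053, K−S=0.0000, hold=1.8194 ⇒ V=1.8194 continue | (k=5,j=5): S=240.2008, K−S=0.0000, hold=0.0000 ⇒ V=0.0000 continue  boundary S*=101.7981
step 4: (k=4,j=0): S=91.4398, K−S=63.4202, hold=62.6720 ⇒ V=63.4202 exercise | (k=4,j=1): S=113.3298, K−S=41.5302, hold=41.2802 ⇒ V=41.5302 exercise | (k=4,j=2): S=140.4600, K−S=14.4000, hold=20.2337 ⇒ V=20.2337 continue | (k=4,j=3): S=174.0850, K−S=0.0000, hold=6.3181 ⇒ V=6.3181 continue | (k=4,j=4): S=215.7595, K−S=0.0000, hold=0.9130 ⇒ V=0.9130 continue  boundary S*=113.3298
step 3: (k=3,j=0): S=101.7981, K−S=53.0619, hold=52.3138 ⇒ V=53.0619 exercise | (k=3,j=1): S=126.1677, K−S=28.6923, hold=30.8223 ⇒ V=30.8223 continue | (k=3,j=2): S=156.3713, K−S=0.0000, hold=13.2703 ⇒ V=13.2703 continue | (k=3,j=3): S=193.8053, K−S=0.0000, hold=3.6208 ⇒ V=3.6208 continue  boundary S*=101.7981
step 2: (k=2,j=0): S=113.3298, K−S=41.5302, hold=41.8330 ⇒ V=41.8330 continue | (k=2,j=1): S=140.4600, K−S=14.4000, hold=22.0136 ⇒ V=22.0136 continue | (k=2,j=2): S=174.0850, K−S=0.0000, hold=8.4453 ⇒ V=8.4453 continue  boundary S*=-
step 1: (k=1,j=0): S=126.1677, K−S=28.6923, hold=31.8524 ⇒ V=31.8524 continue | (k=1,j=1): S=156.3713, K−S=0.0000, hold=15.2130 ⇒ V=15.2130 continue  boundary S*=-
step 0: (k=0,j=0): S=140.4600, K−S=14.4000, hold=23.4890 ⇒ V=23.4890 continue  boundary S*=-

price = 23.4890
boundary = - - - 101.7981 113.3298 101.7981 113.3298 126.1677
tree:
23.4890
31.8524 15.2130
41.8330 22.0136 8.4453
53.0619 30.8223 13.2703 3.6208
63.4202 41.5302 20.2337 6.3181 0.9130
72.7245 53.0619 29.7018 10.8023 1.8194 0.0000
81.0820 63.4202 41.5302 17.9625 3.6258 0.0000 0.0000
88.5892 72.7245 53.0619 28.6923 7.2258 0.0000 0.0000 0.0000
95.3325 81.0820 63.4202 41.5302 14.4000 0.0000 0.0000 0.0000 0.0000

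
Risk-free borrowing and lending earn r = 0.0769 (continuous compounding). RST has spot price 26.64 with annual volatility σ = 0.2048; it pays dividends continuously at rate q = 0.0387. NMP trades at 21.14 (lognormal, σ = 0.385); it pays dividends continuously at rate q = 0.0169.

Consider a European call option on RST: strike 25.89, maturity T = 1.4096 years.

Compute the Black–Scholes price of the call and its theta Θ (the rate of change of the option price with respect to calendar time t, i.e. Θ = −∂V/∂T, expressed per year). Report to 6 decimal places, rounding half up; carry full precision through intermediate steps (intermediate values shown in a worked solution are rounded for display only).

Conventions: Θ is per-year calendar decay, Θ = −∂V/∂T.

σ√T = 0.2048·√1.4096 = 0.243152
d₁ = (ln(S/K) + (r−q+σ²/2)T) / (σ√T) = (ln(26.64/25.89) + (0.0769−0.0387+0.2048²/2)·1.4096) / 0.243152 = (0.028557 + 0.083408) / 0.243152 = 0.460474
d₂ = d₁ − σ√T = 0.460474 − 0.243152 = 0.217322
e^{−rT} = 0.897270
e^{−qT} = 0.946910
N(d₁) = 0.677412,  N(d₂) = 0.586021
Call price V = S·e^{−qT}·N(d₁) − K·e^{−rT}·N(d₂) = 17.088176 − 13.613467 = 3.474710
φ(d₁) = (1/√(2π))·e^{−d₁²/2} = 0.358812
Θ = −S·e^{−qT}·φ(d₁)·σ/(2√T) + q·S·e^{−qT}·N(d₁) − r·K·e^{−rT}·N(d₂) = −0.780660 + 0.661312 − 1.046876 = -1.166223

price = 3.474710
Θ = -1.166223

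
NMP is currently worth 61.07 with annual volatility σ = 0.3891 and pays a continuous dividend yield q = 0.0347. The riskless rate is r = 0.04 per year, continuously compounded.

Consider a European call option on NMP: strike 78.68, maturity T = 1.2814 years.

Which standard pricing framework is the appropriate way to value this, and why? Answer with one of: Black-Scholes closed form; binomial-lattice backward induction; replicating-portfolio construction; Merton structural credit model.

Key observation: everything needed for the exact continuous-time valuation of the European call on NMP (strike 78.68) is given, and no feature rules the closed form out.

framework: Black-Scholes closed form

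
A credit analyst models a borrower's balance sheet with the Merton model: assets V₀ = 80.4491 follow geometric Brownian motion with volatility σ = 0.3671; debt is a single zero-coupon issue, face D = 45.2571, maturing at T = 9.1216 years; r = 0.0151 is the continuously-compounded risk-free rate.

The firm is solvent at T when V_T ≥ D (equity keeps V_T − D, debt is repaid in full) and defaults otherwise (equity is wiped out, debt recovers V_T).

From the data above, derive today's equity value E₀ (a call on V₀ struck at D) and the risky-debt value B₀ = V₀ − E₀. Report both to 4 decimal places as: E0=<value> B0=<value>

Work the structural quantities from V₀ = 80.4491 against face 45.2571:
d₁ = [ln(V₀/D) + (r + σ²/2)T] / (σ√T)
   = [ln(80.4491/45.2571) + (0.0151 + 0.5·0.3671²)·9.1216] / (0.3671·√9.1216)
   = [0.575265 + 0.752361] / 1.108715 = 1.197445
d₂ = d₁ − σ√T = 1.197445 − 1.108715 = 0.088731
N(d₁) = 0.884434,  N(d₂) = 0.535352,  e^(−rT) = 0.871329
E₀ = V₀·N(d₁) − D·e^(−rT)·N(d₂)
   = 80.4491·0.884434 − 45.2571·0.871329·0.535352 = 50.040916
B₀ = V₀ − E₀ = 80.4491 − 50.040916 = 30.408184

E0=50.0409 B0=30.4082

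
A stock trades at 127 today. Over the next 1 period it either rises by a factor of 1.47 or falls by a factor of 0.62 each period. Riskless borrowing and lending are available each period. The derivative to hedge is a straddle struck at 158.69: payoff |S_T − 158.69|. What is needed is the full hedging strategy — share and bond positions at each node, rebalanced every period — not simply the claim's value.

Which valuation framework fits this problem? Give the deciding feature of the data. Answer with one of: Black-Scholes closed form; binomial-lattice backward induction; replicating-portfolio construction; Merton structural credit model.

Key observation: the deliverable is the dynamic trading strategy on the 1-step tree (spot 127, moves 1.47 and 0.62), so the valuation must go through the node-by-node replicating-portfolio solve.

framework: replicating-portfolio construction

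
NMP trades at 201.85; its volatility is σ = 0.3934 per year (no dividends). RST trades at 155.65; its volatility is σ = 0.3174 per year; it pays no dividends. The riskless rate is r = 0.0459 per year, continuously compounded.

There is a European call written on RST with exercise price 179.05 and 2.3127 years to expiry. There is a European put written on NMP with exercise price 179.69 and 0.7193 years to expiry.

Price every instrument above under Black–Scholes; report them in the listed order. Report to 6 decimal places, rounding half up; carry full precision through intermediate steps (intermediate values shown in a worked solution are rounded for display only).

price(RST call K=179.05) = 27.585385
price(NMP put K=179.69) = 13.314000

[RST call K=179.05]
σ√T = 0.3174·√2.3127 = 0.482688
d₁ = (ln(S/K) + (r+σ²/2)T) / (σ√T) = (ln(155.65/179.05) + (0.0459+0.3174²/2)·2.3127) / 0.482688 = (-0.140055 + 0.222647) / 0.482688 = 0.171108
d₂ = d₁ − σ√T = 0.171108 − 0.482688 = -0.311580
e^{−rT} = 0.899287
N(d₁) = 0.567930,  N(d₂) = 0.377680
price = S·N(d₁) − K·e^{−rT}·N(d₂) = 88.398373 − 60.812988 = 27.585385
[NMP put K=179.69]
σ√T = 0.3934·√0.7193 = 0.333649
d₁ = (ln(S/K) + (r+σ²/2)T) / (σ√T) = (ln(201.85/179.69) + (0.0459+0.3934²/2)·0.7193) / 0.333649 = (0.116292 + 0.088677) / 0.333649 = 0.614324
d₂ = d₁ − σ√T = 0.614324 − 0.333649 = 0.280675
e^{−rT} = 0.967523
N(−d₁) = 0.269501,  N(−d₂) = 0.389480
price = K·e^{−rT}·N(−d₂) − S·N(−d₁) = 67.712720 − 54.398719 = 13.314000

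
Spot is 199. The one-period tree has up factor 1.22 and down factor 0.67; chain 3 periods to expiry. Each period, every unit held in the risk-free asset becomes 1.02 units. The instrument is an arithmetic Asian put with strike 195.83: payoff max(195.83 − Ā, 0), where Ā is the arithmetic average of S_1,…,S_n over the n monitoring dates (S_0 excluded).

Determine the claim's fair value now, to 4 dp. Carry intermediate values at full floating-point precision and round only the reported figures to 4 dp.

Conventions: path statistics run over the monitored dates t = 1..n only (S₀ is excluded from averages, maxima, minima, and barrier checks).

With p* = (R−d)/(u−d) = 0.6364, sum probability × payoff across the paths and divide by R^3.
Enumerate all 2^3 = 8 price paths (U = up ×1.22, D = down ×0.67); each path with k up-moves has probability p*^k·(1−p*)^(3−k).
DDD: Ā=94.1710, payoff=101.6590, prob=0.048084
UDD: Ā=171.4755, payoff=24.3545, prob=0.084147
DUD: Ā=134.9922, payoff=60.8378, prob=0.084147
UUD: Ā=245.8067, payoff=0.0000, prob=0.147258
DDU: Ā=110.5483, payoff=85.2817, prob=0.084147
UDU: Ā=201.2970, payoff=0.0000, prob=0.147258
DUU: Ā=164.8137, payoff=31.0163, prob=0.147258
UUU: Ā=300.1085, payoff=0.0000, prob=0.257701
Price = Σ prob·payoff / R^3 = 23.800499 / 1.061208 = 22.4277

price = 22.4277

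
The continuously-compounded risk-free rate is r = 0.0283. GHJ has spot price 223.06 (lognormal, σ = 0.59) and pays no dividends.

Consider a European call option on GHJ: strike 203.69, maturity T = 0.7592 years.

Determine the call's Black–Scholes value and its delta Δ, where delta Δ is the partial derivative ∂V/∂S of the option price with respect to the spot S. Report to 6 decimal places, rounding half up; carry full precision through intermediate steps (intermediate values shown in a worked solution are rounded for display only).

price = 55.689365
Δ = 0.682799

σ√T = 0.59·√0.7592 = 0.514079
d₁ = (ln(S/K) + (r+σ²/2)T) / (σ√T) = (ln(223.06/203.69) + (0.0283+0.59²/2)·0.7592) / 0.514079 = (0.090842 + 0.153624) / 0.514079 = 0.475541
d₂ = d₁ − σ√T = 0.475541 − 0.514079 = -0.038538
e^{−rT} = 0.978744
N(d₁) = 0.682799,  N(d₂) = 0.484629
Call price V = S·N(d₁) − K·e^{−rT}·N(d₂) = 152.305195 − 96.615830 = 55.689365
Δ = N(d₁) = 0.682799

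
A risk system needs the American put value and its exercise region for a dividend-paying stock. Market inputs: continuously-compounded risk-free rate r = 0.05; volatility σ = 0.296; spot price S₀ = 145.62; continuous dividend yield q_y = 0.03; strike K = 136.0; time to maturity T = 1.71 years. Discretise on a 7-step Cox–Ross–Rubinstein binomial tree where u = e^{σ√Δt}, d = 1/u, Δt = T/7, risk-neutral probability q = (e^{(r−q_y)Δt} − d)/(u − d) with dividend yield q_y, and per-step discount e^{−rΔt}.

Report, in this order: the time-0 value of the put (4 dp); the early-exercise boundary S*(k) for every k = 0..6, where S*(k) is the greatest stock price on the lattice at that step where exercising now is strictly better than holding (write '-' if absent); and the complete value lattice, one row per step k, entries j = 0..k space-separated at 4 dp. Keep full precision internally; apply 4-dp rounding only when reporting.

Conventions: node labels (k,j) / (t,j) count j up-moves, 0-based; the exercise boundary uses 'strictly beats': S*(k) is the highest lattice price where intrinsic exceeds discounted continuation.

params: Δt=0.24429 u=1.15754 d=0.86390 q=0.48017 e^(-rΔt)=0.98786
t_7 payoffs: 83.7046 65.9292 42.1119 10.1989 0.0000 0.0000 0.0000 0.0000
t_6: node(6,0) S=60.5342 payoff=75.4658 vs cont=74.2568 → 75.4658 [stop]  node(6,1) S=81.1099 payoff=54.8901 vs cont=53.8313 → 54.8901 [stop]  node(6,2) S=108.6795 payoff=27.3205 vs cont=26.4630 → 27.3205 [stop]  node(6,3) S=145.6200 payoff=0.0000 vs cont=5.2374 → 5.2374 [wait]  node(6,4) S=195.1167 payoff=0.0000 vs cont=0.0000 → 0.0000 [wait]  node(6,5) S=261.4376 payoff=0.0000 vs cont=0.0000 → 0.0000 [wait]  node(6,6) S=350.3012 payoff=0.0000 vs cont=0.0000 → 0.0000 [wait]  ⇒ S*(6)=108.6795
t_5: node(5,0) S=70.0708 payoff=65.9292 vs cont=64.7898 → 65.9292 [stop]  node(5,1) S=93.8881 payoff=42.1119 vs cont=41.1464 → 42.1119 [stop]  node(5,2) S=125.8011 payoff=10.1989 vs cont=16.5139 → 16.5139 [wait]  node(5,3) S=168.5613 payoff=0.0000 vs cont=2.6895 → 2.6895 [wait]  node(5,4) S=225.8558 payoff=0.0000 vs cont=0.0000 → 0.0000 [wait]  node(5,5) S=302.6250 payoff=0.0000 vs cont=0.0000 → 0.0000 [wait]  ⇒ S*(5)=93.8881
t_4: node(4,0) S=81.1099 payoff=54.8901 vs cont=53.8313 → 54.8901 [stop]  node(4,1) S=108.6795 payoff=27.3205 vs cont=29.4585 → 29.4585 [wait]  node(4,2) S=145.6200 payoff=0.0000 vs cont=9.7560 → 9.7560 [wait]  node(4,3) S=195.1167 payoff=0.0000 vs cont=1.3811 → 1.3811 [wait]  node(4,4) S=261.4376 payoff=0.0000 vs cont=0.0000 → 0.0000 [wait]  ⇒ S*(4)=81.1099
t_3: node(3,0) S=93.8881 payoff=42.1119 vs cont=42.1605 → 42.1605 [wait]  node(3,1) S=125.8011 payoff=10.1989 vs cont=19.7552 → 19.7552 [wait]  node(3,2) S=168.5613 payoff=0.0000 vs cont=5.6650 → 5.6650 [wait]  node(3,3) S=225.8558 payoff=0.0000 vs cont=0.7092 → 0.7092 [wait]  ⇒ S*(3)=-
t_2: node(2,0) S=108.6795 payoff=27.3205 vs cont=31.0209 → 31.0209 [wait]  node(2,1) S=145.6200 payoff=0.0000 vs cont=12.8318 → 12.8318 [wait]  node(2,2) S=195.1167 payoff=0.0000 vs cont=3.2455 → 3.2455 [wait]  ⇒ S*(2)=-
t_1: node(1,0) S=125.8011 payoff=10.1989 vs cont=22.0165 → 22.0165 [wait]  node(1,1) S=168.5613 payoff=0.0000 vs cont=8.1289 → 8.1289 [wait]  ⇒ S*(1)=-
t_0: node(0,0) S=145.6200 payoff=0.0000 vs cont=15.1618 → 15.1618 [wait]  ⇒ S*(0)=-

price = 15.1618
boundary = - - - - 81.1099 93.8881 108.6795
tree:
15.1618
22.0165 8.1289
31.0209 12.8318 3.2455
42.1605 19.7552 5.6650 0.7092
54.8901 29.4585 9.7560 1.3811 0.0000
65.9292 42.1119 16.5139 2.6895 0.0000 0.0000
75.4658 54.8901 27.3205 5.2374 0.0000 0.0000 0.0000
83.7046 65.9292 42.1119 10.1989 0.0000 0.0000 0.0000 0.0000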